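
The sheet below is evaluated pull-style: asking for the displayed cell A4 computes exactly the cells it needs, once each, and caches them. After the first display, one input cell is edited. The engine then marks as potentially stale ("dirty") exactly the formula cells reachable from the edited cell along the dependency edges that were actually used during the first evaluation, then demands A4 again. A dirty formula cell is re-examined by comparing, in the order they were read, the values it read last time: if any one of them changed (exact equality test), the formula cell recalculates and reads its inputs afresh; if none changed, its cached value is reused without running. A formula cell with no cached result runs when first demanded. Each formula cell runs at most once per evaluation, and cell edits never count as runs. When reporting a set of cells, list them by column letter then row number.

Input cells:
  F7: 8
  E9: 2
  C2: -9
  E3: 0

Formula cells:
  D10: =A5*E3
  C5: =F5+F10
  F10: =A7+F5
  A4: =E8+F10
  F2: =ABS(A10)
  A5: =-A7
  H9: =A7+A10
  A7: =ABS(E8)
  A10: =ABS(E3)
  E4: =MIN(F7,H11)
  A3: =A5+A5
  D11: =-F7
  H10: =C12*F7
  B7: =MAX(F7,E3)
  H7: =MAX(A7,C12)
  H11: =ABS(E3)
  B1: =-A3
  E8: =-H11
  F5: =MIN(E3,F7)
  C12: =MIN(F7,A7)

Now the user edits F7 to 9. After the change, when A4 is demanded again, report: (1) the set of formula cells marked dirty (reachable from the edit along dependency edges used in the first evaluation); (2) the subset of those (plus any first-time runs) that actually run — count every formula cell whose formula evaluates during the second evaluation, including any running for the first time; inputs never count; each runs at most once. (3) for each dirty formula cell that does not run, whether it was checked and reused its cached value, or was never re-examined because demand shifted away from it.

First demand of the output computes:
  F5 = MIN(0, 8) = 0
  H11 = ABS(0) = 0
  E8 = -(0) = 0
  A7 = ABS(0) = 0
  F10 = 0 + 0 = 0
  A4 = 0 + 0 = 0

After the edit, cleaning proceeds:
  F5: a read changed (F7 8->9) — executes, giving 0 — identical to its old value.
  F10: dirty, but its reads are unchanged (A7 unchanged, F5 unchanged); cached 0 stands.
  A4: dirty, but its reads are unchanged (E8 unchanged, F10 unchanged); cached 0 stands.

Note the absorption at F5: it re-runs yet its value is the same, leaving the output's value untouched.

The edit dirties: A4, F5, F10.
1 formula cells run: F5.
Cache hits after checking: A4, F10.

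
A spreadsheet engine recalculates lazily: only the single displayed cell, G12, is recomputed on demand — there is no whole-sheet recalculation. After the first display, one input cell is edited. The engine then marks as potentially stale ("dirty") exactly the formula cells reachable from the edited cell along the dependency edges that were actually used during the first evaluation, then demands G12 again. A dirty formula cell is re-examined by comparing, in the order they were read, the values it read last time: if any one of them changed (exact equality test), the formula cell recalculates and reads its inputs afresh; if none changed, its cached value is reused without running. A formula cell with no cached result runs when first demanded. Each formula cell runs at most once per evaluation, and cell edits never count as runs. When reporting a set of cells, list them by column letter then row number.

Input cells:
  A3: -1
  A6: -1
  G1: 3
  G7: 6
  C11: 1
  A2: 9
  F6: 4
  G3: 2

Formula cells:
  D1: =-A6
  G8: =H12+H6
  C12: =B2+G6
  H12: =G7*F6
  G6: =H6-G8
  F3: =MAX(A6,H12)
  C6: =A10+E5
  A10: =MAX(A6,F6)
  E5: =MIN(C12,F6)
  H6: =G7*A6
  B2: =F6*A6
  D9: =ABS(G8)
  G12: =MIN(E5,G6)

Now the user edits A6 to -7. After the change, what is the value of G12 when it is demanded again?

First evaluation (everything demanded from the output):
  B2 = 4 * -1 = -4
  H6 = 6 * -1 = -6
  H12 = 6 * 4 = 24
  G8 = 24 + -6 = 18
  G6 = -6 - 18 = -24
  C12 = -4 + -24 = -28
  E5 = MIN(-28, 4) = -28
  G12 = MIN(-28, -24) = -28

Propagation after the edit:
  B2: runs — A6 -1->-7; result -28.
  H6: runs — A6 -1->-7; result -42.
  G8: runs — H6 -6->-42; result -18.
  G6: runs — H6 -6->-42; G8 18->-18; result -24 (same value as before).
  C12: runs — B2 -4->-28; result -52.
  E5: runs — C12 -28->-52; result -52.
  G12: runs — E5 -28->-52; result -52.

New value of G12: -52.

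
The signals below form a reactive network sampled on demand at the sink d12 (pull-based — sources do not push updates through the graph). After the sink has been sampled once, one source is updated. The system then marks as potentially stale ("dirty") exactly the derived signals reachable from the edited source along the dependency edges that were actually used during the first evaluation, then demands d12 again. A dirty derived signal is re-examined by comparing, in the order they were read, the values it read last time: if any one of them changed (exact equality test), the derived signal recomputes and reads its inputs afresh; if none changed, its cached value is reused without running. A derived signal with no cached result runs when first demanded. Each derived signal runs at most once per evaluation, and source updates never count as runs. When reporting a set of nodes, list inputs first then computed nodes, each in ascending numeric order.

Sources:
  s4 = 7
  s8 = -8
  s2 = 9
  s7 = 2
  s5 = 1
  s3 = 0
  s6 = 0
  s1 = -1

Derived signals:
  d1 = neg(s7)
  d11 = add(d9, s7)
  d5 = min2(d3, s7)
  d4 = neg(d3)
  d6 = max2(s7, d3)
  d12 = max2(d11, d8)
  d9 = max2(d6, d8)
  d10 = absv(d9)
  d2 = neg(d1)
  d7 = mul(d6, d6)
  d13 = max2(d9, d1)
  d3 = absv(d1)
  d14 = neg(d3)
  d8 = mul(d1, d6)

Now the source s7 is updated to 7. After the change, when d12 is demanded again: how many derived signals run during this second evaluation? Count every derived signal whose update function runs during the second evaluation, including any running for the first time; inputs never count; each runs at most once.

Run set: d1, d3, d6, d8, d9, d11, d12 (7 run).

Initial pass — values computed on the first demand:
  d1 = neg(2) = -2
  d3 = absv(-2) = 2
  d6 = max2(2, 2) = 2
  d8 = mul(-2, 2) = -4
  d9 = max2(2, -4) = 2
  d11 = add(2, 2) = 4
  d12 = max2(4, -4) = 4

Second demand — change propagation:
  d1: re-runs because s7 2->7; new result -7.
  d3: re-runs because d1 -2->-7; new result 7.
  d6: re-runs because s7 2->7; d3 2->7; new result 7.
  d8: re-runs because d1 -2->-7; d6 2->7; new result -49.
  d9: re-runs because d6 2->7; d8 -4->-49; new result 7.
  d11: re-runs because d9 2->7; s7 2->7; new result 14.
  d12: re-runs because d11 4->14; d8 -4->-49; new result 14.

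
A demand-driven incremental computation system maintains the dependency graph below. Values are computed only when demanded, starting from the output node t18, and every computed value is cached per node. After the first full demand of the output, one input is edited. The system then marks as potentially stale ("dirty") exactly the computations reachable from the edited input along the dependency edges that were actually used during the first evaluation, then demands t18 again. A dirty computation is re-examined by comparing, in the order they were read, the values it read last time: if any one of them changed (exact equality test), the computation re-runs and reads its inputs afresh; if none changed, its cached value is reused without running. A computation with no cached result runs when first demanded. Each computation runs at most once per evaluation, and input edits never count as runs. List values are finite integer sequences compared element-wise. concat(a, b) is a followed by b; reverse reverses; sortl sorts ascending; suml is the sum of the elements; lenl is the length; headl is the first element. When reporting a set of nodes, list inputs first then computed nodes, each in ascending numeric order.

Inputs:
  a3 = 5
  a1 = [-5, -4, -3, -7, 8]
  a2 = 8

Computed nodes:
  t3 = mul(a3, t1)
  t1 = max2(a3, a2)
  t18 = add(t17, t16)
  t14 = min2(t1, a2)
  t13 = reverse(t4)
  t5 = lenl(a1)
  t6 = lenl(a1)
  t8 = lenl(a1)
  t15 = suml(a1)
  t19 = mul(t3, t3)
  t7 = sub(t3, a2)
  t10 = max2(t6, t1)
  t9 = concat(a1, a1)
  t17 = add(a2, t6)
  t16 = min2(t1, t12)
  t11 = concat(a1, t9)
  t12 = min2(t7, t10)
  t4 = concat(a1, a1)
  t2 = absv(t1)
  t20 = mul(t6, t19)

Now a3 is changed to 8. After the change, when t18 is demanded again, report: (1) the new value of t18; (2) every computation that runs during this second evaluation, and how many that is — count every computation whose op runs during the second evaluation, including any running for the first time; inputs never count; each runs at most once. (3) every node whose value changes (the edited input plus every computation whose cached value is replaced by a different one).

New value of t18: 21.
Computations that run: t1, t3, t7, t12 — 4 in total.
Values that change: a3, t3, t7.
Key observation: the cutoff stops propagation at t10 — its inputs' values are unchanged, so it reuses its cache.

First evaluation (everything demanded from the output):
  t1 = max2(5, 8) = 8
  t3 = mul(5, 8) = 40
  t6 = lenl([-5, -4, -3, -7, 8]) = 5
  t7 = sub(40, 8) = 32
  t10 = max2(5, 8) = 8
  t12 = min2(32, 8) = 8
  t16 = min2(8, 8) = 8
  t17 = add(8, 5) = 13
  t18 = add(13, 8) = 21

Propagation after the edit:
  t1: runs — a3 5->8; result 8 (same value as before).
  t3: runs — a3 5->8; result 64.
  t7: runs — t3 40->64; result 56.
  t10: checked — values it read are unchanged (t6 unchanged, t1 unchanged); reused cached 8 without running.
  t12: runs — t7 32->56; result 8 (same value as before).
  t16: checked — values it read are unchanged (t1 unchanged, t12 unchanged); reused cached 8 without running.
  t18: checked — values it read are unchanged (t17 unchanged, t16 unchanged); reused cached 21 without running.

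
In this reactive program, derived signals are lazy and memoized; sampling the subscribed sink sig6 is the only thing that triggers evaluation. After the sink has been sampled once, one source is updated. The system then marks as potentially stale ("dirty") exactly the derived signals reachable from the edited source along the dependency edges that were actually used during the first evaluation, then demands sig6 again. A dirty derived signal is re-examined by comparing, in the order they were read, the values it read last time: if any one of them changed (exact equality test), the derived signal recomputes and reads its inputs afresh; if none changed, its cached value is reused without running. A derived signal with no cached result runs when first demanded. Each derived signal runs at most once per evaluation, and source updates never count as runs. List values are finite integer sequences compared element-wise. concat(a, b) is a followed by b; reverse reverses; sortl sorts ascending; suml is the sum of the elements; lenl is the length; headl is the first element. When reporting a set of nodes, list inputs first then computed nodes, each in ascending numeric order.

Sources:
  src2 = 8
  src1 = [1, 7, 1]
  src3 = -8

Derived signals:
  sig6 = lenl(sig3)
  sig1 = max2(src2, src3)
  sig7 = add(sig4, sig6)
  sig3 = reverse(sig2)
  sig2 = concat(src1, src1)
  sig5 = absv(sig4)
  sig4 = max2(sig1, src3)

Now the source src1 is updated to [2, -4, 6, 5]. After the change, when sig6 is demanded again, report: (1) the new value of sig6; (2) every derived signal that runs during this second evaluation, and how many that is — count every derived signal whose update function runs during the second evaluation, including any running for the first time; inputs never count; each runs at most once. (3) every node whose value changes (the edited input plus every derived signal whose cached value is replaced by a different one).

First demand of the output computes:
  sig2 = concat([1, 7, 1], [1, 7, 1]) = [1, 7, 1, 1, 7, 1]
  sig3 = reverse([1, 7, 1, 1, 7, 1]) = [1, 7, 1, 1, 7, 1]
  sig6 = lenl([1, 7, 1, 1, 7, 1]) = 6

After the edit, cleaning proceeds:
  sig2: a read changed (src1 [1, 7, 1]->[2, -4, 6, 5]; src1 [1, 7, 1]->[2, -4, 6, 5]) — executes, giving [2, -4, 6, 5, 2, -4, 6, 5].
  sig3: a read changed (sig2 [1, 7, 1, 1, 7, 1]->[2, -4, 6, 5, 2, -4, 6, 5]) — executes, giving [5, 6, -4, 2, 5, 6, -4, 2].
  sig6: a read changed (sig3 [1, 7, 1, 1, 7, 1]->[5, 6, -4, 2, 5, 6, -4, 2]) — executes, giving 8.

Demanding sig6 again yields 8.
3 derived signals run: sig2, sig3, sig6.
The nodes whose values change: src1, sig2, sig3, sig6.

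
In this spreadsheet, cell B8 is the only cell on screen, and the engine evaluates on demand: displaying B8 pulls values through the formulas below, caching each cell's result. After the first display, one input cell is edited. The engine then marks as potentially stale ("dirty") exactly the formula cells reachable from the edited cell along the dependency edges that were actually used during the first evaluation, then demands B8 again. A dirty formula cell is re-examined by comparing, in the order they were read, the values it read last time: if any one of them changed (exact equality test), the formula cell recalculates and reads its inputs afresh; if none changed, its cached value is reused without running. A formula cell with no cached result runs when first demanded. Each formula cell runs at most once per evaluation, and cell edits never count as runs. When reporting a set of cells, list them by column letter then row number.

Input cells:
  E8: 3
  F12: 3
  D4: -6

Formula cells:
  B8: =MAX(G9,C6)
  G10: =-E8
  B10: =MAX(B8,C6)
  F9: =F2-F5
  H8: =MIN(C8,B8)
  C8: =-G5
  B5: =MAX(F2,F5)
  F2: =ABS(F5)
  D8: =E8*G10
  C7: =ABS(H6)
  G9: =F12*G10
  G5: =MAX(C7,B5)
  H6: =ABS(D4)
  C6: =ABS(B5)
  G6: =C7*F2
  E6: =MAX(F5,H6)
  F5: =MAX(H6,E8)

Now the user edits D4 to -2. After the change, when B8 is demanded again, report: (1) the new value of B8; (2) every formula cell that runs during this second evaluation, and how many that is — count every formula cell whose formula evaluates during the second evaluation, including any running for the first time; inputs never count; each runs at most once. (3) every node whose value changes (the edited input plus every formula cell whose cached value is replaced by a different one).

B8 now evaluates to 3.
Run set: B5, B8, C6, F2, F5, H6 (6 run).
Changed values: B5, B8, C6, D4, F2, F5, H6.

Initial pass — values computed on the first demand:
  G10 = -(3) = -3
  G9 = 3 * -3 = -9
  H6 = ABS(-6) = 6
  F5 = MAX(6, 3) = 6
  F2 = ABS(6) = 6
  B5 = MAX(6, 6) = 6
  C6 = ABS(6) = 6
  B8 = MAX(-9, 6) = 6

Second demand — change propagation:
  H6: re-runs because D4 -6->-2; new result 2.
  F5: re-runs because H6 6->2; new result 3.
  F2: re-runs because F5 6->3; new result 3.
  B5: re-runs because F2 6->3; F5 6->3; new result 3.
  C6: re-runs because B5 6->3; new result 3.
  B8: re-runs because C6 6->3; new result 3.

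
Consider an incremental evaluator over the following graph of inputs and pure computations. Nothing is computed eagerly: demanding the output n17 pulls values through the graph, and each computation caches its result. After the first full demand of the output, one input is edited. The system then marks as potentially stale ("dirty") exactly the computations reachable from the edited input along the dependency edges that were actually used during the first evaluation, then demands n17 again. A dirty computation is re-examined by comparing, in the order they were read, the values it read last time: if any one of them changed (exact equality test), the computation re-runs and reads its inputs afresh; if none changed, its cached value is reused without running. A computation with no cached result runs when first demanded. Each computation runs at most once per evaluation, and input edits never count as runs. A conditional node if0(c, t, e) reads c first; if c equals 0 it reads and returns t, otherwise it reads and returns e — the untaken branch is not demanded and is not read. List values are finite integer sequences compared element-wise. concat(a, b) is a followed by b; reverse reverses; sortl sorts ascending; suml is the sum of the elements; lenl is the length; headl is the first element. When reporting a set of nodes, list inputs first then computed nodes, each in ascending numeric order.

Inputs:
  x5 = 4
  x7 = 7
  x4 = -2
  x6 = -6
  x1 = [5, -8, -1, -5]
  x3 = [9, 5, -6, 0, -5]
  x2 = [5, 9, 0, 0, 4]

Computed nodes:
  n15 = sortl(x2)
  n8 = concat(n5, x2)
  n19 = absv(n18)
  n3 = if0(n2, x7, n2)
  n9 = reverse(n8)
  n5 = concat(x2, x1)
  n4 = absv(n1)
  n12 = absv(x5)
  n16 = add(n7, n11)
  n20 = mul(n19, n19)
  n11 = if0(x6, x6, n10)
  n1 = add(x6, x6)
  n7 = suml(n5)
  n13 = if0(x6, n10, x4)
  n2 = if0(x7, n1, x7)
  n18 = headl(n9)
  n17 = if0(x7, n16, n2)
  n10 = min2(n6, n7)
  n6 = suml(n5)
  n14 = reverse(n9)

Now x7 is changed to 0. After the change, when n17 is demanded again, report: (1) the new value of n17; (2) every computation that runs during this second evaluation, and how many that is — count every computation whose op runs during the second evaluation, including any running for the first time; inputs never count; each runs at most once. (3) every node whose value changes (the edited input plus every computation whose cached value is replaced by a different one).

n17 now evaluates to 18.
Run set: n5, n6, n7, n10, n11, n16, n17 (7 run).
Changed values: x7, n17.
The important point: the flipped condition redirects demand; n2 is left stale, never re-checked.

Initial pass — values computed on the first demand:
  n2 = if0(x7=7 -> else branch x7) = 7
  n17 = if0(x7=7 -> else branch n2) = 7

Second demand — change propagation:
  n2: dirty yet unreached — the second evaluation never asks for it.
  n5: newly demanded (no cache) — executes and yields [5, 9, 0, 0, 4, 5, -8, -1, -5].
  n6: newly demanded (no cache) — executes and yields 9.
  n7: newly demanded (no cache) — executes and yields 9.
  n10: newly demanded (no cache) — executes and yields 9.
  n11: newly demanded (no cache) — executes and yields 9.
  n16: newly demanded (no cache) — executes and yields 18.
  n17: re-runs because x7 7->0; new result 18.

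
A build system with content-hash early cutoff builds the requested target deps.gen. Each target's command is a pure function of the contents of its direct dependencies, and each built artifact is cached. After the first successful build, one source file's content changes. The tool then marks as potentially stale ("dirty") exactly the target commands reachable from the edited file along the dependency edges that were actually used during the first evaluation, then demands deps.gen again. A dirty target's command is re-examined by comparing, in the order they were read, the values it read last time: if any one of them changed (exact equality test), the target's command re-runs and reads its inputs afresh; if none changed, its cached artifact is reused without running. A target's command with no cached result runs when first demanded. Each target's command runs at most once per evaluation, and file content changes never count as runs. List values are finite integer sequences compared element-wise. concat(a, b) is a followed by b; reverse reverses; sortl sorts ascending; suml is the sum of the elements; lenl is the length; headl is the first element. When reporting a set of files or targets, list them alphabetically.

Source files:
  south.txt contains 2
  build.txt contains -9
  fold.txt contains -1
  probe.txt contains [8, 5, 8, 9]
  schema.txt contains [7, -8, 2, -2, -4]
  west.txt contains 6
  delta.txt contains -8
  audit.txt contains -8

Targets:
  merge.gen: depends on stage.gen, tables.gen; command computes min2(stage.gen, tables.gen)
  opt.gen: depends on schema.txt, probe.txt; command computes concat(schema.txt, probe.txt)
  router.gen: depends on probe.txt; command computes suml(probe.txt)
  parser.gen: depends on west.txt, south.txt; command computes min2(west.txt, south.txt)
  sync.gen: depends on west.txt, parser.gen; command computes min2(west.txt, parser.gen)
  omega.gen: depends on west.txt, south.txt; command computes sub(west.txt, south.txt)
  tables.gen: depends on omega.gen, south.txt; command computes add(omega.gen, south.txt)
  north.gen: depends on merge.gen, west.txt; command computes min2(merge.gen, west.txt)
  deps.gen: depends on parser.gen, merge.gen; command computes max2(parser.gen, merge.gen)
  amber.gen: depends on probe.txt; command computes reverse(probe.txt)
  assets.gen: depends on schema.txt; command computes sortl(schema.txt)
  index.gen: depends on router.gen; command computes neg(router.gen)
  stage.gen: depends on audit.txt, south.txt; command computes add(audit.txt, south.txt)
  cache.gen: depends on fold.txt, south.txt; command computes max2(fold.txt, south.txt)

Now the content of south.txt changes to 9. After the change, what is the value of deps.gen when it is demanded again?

New value of deps.gen: 6.

First evaluation (everything demanded from the output):
  omega.gen = sub(6, 2) = 4
  parser.gen = min2(6, 2) = 2
  stage.gen = add(-8, 2) = -6
  tables.gen = add(4, 2) = 6
  merge.gen = min2(-6, 6) = -6
  deps.gen = max2(2, -6) = 2

Propagation after the edit:
  omega.gen: runs — south.txt 2->9; result -3.
  parser.gen: runs — south.txt 2->9; result 6.
  stage.gen: runs — south.txt 2->9; result 1.
  tables.gen: runs — omega.gen 4->-3; south.txt 2->9; result 6 (same value as before).
  merge.gen: runs — stage.gen -6->1; result 1.
  deps.gen: runs — parser.gen 2->6; merge.gen -6->1; result 6.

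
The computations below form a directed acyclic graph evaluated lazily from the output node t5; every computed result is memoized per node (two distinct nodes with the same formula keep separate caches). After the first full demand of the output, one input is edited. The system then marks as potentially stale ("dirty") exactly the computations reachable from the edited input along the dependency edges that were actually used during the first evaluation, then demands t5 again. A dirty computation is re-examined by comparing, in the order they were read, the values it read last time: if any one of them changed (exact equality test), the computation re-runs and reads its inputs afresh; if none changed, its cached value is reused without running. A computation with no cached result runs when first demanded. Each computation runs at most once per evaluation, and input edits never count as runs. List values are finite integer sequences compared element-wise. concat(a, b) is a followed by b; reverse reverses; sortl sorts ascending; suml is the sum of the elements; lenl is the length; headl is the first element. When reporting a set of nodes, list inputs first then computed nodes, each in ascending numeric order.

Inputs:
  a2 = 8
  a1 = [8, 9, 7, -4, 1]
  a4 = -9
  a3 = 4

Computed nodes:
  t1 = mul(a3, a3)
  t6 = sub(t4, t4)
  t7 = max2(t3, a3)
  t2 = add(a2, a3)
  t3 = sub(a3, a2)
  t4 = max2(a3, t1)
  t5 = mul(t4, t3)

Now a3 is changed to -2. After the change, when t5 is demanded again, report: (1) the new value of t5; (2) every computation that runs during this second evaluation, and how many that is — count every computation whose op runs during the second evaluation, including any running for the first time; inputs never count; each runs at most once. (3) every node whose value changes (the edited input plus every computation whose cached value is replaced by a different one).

First demand of the output computes:
  t1 = mul(4, 4) = 16
  t3 = sub(4, 8) = -4
  t4 = max2(4, 16) = 16
  t5 = mul(16, -4) = -64

After the edit, cleaning proceeds:
  t1: a read changed (a3 4->-2; a3 4->-2) — executes, giving 4.
  t3: a read changed (a3 4->-2) — executes, giving -10.
  t4: a read changed (a3 4->-2; t1 16->4) — executes, giving 4.
  t5: a read changed (t4 16->4; t3 -4->-10) — executes, giving -40.

Demanding t5 again yields -40.
4 computations run: t1, t3, t4, t5.
The nodes whose values change: a3, t1, t3, t4, t5.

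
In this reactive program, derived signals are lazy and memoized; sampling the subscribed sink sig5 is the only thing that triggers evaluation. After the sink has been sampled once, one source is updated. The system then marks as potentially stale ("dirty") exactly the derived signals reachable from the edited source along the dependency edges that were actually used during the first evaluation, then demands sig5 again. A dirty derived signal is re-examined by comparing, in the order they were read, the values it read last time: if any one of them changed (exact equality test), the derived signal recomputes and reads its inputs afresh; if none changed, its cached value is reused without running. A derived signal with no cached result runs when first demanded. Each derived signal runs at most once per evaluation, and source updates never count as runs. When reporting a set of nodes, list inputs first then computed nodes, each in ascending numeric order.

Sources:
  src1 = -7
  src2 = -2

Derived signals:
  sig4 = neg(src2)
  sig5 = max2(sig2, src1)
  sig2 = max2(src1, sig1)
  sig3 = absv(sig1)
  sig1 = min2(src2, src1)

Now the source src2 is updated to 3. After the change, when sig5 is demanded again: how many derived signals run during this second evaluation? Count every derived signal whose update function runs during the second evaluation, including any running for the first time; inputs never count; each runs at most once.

First demand of the output computes:
  sig1 = min2(-2, -7) = -7
  sig2 = max2(-7, -7) = -7
  sig5 = max2(-7, -7) = -7

After the edit, cleaning proceeds:
  sig1: a read changed (src2 -2->3) — executes, giving -7 — identical to its old value.
  sig2: dirty, but its reads are unchanged (src1 unchanged, sig1 unchanged); cached -7 stands.
  sig5: dirty, but its reads are unchanged (sig2 unchanged, src1 unchanged); cached -7 stands.

Note the absorption at sig1: it re-runs yet its value is the same, leaving the output's value untouched.

1 derived signals run: sig1.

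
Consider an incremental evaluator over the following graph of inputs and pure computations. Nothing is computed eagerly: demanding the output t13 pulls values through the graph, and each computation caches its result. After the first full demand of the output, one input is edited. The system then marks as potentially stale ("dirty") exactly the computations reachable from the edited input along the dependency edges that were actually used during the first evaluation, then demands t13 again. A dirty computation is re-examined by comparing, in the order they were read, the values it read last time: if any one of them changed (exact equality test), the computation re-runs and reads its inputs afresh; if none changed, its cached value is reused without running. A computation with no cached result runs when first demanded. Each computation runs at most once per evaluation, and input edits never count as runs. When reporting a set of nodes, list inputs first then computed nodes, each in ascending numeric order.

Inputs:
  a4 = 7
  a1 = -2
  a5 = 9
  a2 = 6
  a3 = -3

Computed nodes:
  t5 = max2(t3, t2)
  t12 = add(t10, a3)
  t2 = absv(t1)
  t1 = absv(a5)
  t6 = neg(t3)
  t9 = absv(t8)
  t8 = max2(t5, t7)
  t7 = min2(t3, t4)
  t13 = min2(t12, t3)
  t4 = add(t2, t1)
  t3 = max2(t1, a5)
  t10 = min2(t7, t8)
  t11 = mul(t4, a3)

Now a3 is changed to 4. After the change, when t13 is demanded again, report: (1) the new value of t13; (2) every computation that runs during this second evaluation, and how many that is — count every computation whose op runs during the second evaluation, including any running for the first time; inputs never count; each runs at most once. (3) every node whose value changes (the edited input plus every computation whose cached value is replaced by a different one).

t13 now evaluates to 9.
Run set: t12, t13 (2 run).
Changed values: a3, t12, t13.

Initial pass — values computed on the first demand:
  t1 = absv(9) = 9
  t2 = absv(9) = 9
  t3 = max2(9, 9) = 9
  t4 = add(9, 9) = 18
  t5 = max2(9, 9) = 9
  t7 = min2(9, 18) = 9
  t8 = max2(9, 9) = 9
  t10 = min2(9, 9) = 9
  t12 = add(9, -3) = 6
  t13 = min2(6, 9) = 6

Second demand — change propagation:
  t12: re-runs because a3 -3->4; new result 13.
  t13: re-runs because t12 6->13; new result 9.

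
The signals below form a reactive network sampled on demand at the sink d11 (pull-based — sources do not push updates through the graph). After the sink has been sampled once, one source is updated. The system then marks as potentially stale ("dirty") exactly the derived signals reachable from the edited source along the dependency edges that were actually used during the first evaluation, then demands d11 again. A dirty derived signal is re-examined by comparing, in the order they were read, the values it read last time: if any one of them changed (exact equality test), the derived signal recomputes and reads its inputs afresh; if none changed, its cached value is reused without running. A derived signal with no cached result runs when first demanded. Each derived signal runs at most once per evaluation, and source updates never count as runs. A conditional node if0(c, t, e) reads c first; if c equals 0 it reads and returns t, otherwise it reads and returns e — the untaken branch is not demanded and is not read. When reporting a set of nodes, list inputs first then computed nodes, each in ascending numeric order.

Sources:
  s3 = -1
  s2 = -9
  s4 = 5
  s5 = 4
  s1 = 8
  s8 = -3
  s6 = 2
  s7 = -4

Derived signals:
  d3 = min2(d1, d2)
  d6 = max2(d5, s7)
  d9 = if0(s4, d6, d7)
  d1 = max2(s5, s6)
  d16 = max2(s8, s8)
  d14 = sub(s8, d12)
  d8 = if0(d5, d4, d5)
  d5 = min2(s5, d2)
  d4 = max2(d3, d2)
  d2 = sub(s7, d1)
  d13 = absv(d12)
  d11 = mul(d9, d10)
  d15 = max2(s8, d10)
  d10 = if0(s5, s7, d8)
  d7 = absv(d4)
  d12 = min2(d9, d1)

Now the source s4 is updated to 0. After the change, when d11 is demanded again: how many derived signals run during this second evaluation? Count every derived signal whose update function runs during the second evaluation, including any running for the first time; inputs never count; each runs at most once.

Initial pass — values computed on the first demand:
  d1 = max2(4, 2) = 4
  d2 = sub(-4, 4) = -8
  d3 = min2(4, -8) = -8
  d4 = max2(-8, -8) = -8
  d5 = min2(4, -8) = -8
  d7 = absv(-8) = 8
  d8 = if0(d5=-8 -> else branch d5) = -8
  d9 = if0(s4=5 -> else branch d7) = 8
  d10 = if0(s5=4 -> else branch d8) = -8
  d11 = mul(8, -8) = -64

Second demand — change propagation:
  d6: newly demanded (no cache) — executes and yields -4.
  d9: re-runs because s4 5->0; new result -4.
  d11: re-runs because d9 8->-4; new result 32.

The important point: the flipped condition pulls in fresh nodes; d6 runs for the first time.

Run set: d6, d9, d11 (3 run).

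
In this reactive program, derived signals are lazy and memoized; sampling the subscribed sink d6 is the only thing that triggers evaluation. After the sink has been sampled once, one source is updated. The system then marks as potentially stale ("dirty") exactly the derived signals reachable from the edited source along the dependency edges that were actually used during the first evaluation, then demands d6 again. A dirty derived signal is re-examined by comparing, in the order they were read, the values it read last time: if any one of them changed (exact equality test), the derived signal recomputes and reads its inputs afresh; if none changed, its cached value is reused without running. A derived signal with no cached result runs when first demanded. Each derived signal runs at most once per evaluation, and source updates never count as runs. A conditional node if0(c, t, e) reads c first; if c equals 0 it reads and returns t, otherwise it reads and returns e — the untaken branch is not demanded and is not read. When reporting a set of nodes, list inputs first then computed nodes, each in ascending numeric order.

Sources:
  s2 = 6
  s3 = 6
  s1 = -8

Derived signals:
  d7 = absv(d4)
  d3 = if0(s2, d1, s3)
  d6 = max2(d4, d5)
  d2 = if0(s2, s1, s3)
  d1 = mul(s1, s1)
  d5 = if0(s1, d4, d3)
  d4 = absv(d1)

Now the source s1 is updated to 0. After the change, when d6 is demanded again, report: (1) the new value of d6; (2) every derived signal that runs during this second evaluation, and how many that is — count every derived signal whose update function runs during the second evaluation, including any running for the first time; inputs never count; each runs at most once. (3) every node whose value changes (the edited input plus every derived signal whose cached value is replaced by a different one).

Demanding d6 again yields 0.
4 derived signals run: d1, d4, d5, d6.
The nodes whose values change: s1, d1, d4, d5, d6.

First demand of the output computes:
  d1 = mul(-8, -8) = 64
  d3 = if0(s2=6 -> else branch s3) = 6
  d4 = absv(64) = 64
  d5 = if0(s1=-8 -> else branch d3) = 6
  d6 = max2(64, 6) = 64

After the edit, cleaning proceeds:
  d1: a read changed (s1 -8->0; s1 -8->0) — executes, giving 0.
  d4: a read changed (d1 64->0) — executes, giving 0.
  d5: a read changed (s1 -8->0) — executes, giving 0.
  d6: a read changed (d4 64->0; d5 6->0) — executes, giving 0.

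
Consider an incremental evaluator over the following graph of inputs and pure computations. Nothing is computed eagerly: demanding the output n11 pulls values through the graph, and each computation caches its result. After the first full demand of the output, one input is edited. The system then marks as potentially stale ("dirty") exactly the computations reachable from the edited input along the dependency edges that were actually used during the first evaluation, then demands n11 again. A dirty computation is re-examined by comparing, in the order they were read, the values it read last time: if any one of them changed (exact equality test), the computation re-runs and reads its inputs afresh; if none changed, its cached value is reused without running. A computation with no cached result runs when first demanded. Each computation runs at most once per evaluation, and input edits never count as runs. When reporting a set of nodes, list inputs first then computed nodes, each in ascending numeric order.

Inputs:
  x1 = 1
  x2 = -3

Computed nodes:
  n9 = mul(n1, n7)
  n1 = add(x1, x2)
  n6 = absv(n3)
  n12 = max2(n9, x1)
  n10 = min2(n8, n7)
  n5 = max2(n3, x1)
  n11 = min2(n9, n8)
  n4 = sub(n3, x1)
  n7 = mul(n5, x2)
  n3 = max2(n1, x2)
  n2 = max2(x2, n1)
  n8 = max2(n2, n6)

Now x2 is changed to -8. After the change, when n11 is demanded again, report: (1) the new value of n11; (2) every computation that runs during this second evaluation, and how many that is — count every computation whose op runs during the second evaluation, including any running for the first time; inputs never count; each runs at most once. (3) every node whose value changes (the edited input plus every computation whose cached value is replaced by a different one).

Initial pass — values computed on the first demand:
  n1 = add(1, -3) = -2
  n2 = max2(-3, -2) = -2
  n3 = max2(-2, -3) = -2
  n5 = max2(-2, 1) = 1
  n6 = absv(-2) = 2
  n7 = mul(1, -3) = -3
  n8 = max2(-2, 2) = 2
  n9 = mul(-2, -3) = 6
  n11 = min2(6, 2) = 2

Second demand — change propagation:
  n1: re-runs because x2 -3->-8; new result -7.
  n2: re-runs because x2 -3->-8; n1 -2->-7; new result -7.
  n3: re-runs because n1 -2->-7; x2 -3->-8; new result -7.
  n5: re-runs because n3 -2->-7; new result 1 (unchanged).
  n6: re-runs because n3 -2->-7; new result 7.
  n7: re-runs because x2 -3->-8; new result -8.
  n8: re-runs because n2 -2->-7; n6 2->7; new result 7.
  n9: re-runs because n1 -2->-7; n7 -3->-8; new result 56.
  n11: re-runs because n9 6->56; n8 2->7; new result 7.

n11 now evaluates to 7.
Run set: n1, n2, n3, n5, n6, n7, n8, n9, n11 (9 run).
Changed values: x2, n1, n2, n3, n6, n7, n8, n9, n11.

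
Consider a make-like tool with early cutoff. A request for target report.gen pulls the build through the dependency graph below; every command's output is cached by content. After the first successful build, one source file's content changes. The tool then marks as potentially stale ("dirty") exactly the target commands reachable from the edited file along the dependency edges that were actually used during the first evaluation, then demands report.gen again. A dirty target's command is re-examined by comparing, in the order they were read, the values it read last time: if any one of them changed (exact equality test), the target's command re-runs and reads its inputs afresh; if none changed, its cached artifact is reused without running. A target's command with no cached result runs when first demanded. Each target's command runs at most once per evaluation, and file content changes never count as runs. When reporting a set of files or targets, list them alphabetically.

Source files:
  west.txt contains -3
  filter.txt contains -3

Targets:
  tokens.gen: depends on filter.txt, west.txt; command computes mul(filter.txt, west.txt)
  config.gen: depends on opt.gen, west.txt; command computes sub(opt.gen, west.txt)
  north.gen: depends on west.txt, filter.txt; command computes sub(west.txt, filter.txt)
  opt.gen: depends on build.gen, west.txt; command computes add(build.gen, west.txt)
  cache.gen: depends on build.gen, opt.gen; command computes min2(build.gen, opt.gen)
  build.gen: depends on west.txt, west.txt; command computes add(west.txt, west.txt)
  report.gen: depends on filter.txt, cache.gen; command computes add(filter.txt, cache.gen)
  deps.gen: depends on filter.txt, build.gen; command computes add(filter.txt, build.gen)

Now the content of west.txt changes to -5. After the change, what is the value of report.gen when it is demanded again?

Demanding report.gen again yields -18.

First demand of the output computes:
  build.gen = add(-3, -3) = -6
  opt.gen = add(-6, -3) = -9
  cache.gen = min2(-6, -9) = -9
  report.gen = add(-3, -9) = -12

After the edit, cleaning proceeds:
  build.gen: a read changed (west.txt -3->-5; west.txt -3->-5) — executes, giving -10.
  opt.gen: a read changed (build.gen -6->-10; west.txt -3->-5) — executes, giving -15.
  cache.gen: a read changed (build.gen -6->-10; opt.gen -9->-15) — executes, giving -15.
  report.gen: a read changed (cache.gen -9->-15) — executes, giving -18.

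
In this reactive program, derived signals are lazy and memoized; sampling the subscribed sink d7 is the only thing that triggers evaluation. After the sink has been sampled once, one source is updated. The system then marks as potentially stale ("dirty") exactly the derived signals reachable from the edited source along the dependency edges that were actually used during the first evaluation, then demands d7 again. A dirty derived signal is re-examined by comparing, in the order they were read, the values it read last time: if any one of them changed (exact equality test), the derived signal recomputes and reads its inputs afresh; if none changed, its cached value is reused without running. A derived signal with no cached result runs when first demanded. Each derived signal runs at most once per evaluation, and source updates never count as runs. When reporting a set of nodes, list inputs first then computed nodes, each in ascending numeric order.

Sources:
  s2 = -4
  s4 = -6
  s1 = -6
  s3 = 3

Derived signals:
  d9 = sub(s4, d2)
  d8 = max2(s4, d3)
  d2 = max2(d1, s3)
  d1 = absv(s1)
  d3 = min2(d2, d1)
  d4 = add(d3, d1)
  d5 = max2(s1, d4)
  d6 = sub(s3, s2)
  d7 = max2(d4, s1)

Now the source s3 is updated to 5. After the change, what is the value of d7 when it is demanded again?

First demand of the output computes:
  d1 = absv(-6) = 6
  d2 = max2(6, 3) = 6
  d3 = min2(6, 6) = 6
  d4 = add(6, 6) = 12
  d7 = max2(12, -6) = 12

After the edit, cleaning proceeds:
  d2: a read changed (s3 3->5) — executes, giving 6 — identical to its old value.
  d3: dirty, but its reads are unchanged (d2 unchanged, d1 unchanged); cached 6 stands.
  d4: dirty, but its reads are unchanged (d3 unchanged, d1 unchanged); cached 12 stands.
  d7: dirty, but its reads are unchanged (d4 unchanged, s1 unchanged); cached 12 stands.

Note the absorption at d2: it re-runs yet its value is the same, leaving the output's value untouched.

Demanding d7 again yields 12.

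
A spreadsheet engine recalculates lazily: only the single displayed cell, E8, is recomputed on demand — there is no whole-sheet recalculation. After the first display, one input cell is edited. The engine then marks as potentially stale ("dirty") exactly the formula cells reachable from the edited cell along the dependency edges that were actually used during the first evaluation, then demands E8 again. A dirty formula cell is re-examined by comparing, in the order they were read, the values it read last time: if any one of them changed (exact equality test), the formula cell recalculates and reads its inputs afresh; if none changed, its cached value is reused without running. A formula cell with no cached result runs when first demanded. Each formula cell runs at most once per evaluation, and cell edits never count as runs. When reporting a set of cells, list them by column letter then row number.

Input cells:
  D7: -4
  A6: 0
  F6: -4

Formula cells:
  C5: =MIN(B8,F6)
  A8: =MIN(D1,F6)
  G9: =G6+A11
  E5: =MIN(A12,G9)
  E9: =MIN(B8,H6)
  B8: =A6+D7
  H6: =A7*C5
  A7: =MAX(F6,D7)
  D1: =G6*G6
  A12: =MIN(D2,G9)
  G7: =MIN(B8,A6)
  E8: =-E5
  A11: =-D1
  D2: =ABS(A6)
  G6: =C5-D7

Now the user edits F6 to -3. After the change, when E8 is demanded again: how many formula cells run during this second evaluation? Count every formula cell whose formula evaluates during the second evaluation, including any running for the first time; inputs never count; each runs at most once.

First evaluation (everything demanded from the output):
  B8 = 0 + -4 = -4
  C5 = MIN(-4, -4) = -4
  D2 = ABS(0) = 0
  G6 = -4 - -4 = 0
  D1 = 0 * 0 = 0
  A11 = -(0) = 0
  G9 = 0 + 0 = 0
  A12 = MIN(0, 0) = 0
  E5 = MIN(0, 0) = 0
  E8 = -(0) = 0

Propagation after the edit:
  C5: runs — F6 -4->-3; result -4 (same value as before).
  G6: checked — values it read are unchanged (C5 unchanged, D7 unchanged); reused cached 0 without running.
  D1: checked — values it read are unchanged (G6 unchanged, G6 unchanged); reused cached 0 without running.
  A11: checked — values it read are unchanged (D1 unchanged); reused cached 0 without running.
  G9: checked — values it read are unchanged (G6 unchanged, A11 unchanged); reused cached 0 without running.
  A12: checked — values it read are unchanged (D2 unchanged, G9 unchanged); reused cached 0 without running.
  E5: checked — values it read are unchanged (A12 unchanged, G9 unchanged); reused cached 0 without running.
  E8: checked — values it read are unchanged (E5 unchanged); reused cached 0 without running.

Key observation: the change is absorbed at C5 — it re-runs but produces the same value, and the output's value is unchanged.

Formula cells that run: C5 — 1 in total.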